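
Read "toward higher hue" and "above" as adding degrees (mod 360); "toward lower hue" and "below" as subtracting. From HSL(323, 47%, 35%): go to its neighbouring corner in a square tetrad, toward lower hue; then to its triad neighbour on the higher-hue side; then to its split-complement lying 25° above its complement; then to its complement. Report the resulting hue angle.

square ↓ −90°: 323 − 90 = 233°
triadic ↑ +120°: 233 + 120 = 353°
split-comp 25° ↑ +205°: 353 + 205 = 558 → 558 − 360 = 198°
complement +180°: 198 + 180 = 378 → 378 − 360 = 18°

18°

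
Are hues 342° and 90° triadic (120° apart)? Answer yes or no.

Angular distance: |342 − 90| = 252; shorter arc = 360 − 252 = 108°.
Triadic (120° apart) requires 120°.

no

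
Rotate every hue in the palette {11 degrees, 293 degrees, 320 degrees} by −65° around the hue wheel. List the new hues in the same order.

306°, 228°, 255°

11 − 65 = -54 → -54 + 360 = 306°
293 − 65 = 228°
320 − 65 = 255°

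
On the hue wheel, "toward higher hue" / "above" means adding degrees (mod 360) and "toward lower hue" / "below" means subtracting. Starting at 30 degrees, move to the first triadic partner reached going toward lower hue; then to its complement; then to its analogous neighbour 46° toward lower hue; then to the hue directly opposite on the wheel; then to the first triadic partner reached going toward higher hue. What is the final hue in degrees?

30 − 120 = -90 → -90 + 360 = 270°   (triadic ↓)
270 + 180 = 450 → 450 − 360 = 90°   (complement)
90 − 46 = 44°   (analog 46° ↓)
44 + 180 = 224°   (complement)
224 + 120 = 344°   (triadic ↑)

344°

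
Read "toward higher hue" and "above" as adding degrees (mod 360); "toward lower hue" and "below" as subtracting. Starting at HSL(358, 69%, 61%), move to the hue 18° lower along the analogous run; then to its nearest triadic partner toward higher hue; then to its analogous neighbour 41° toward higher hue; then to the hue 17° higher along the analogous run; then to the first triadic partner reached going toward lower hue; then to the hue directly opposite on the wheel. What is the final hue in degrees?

218°

analog 18° ↓ −18°: 358 − 18 = 340°
triadic ↑ +120°: 340 + 120 = 460 → 460 − 360 = 100°
analog 41° ↑ +41°: 100 + 41 = 141°
analog 17° ↑ +17°: 141 + 17 = 158°
triadic ↓ −120°: 158 − 120 = 38°
complement +180°: 38 + 180 = 218°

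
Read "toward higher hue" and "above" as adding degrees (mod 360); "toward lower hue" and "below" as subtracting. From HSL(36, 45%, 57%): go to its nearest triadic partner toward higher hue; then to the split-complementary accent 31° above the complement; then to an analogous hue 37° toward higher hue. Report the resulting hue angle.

+120° (triadic ↑): 36 + 120 = 156°
+211° (split-comp 31° ↑): 156 + 211 = 367 → 367 − 360 = 7°
+37° (analog 37° ↑): 7 + 37 = 44°

44°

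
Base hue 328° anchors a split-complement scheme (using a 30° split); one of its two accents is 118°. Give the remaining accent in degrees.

Split-complementary hues sit 30° either side of the complement.
Complement of the base 328°: 328 + 180 = 508 → 508 − 360 = 148°
The given accent 118° is 30° one side of 148°; the other accent sits 30° the other side: 148 + 30 = 178°

178°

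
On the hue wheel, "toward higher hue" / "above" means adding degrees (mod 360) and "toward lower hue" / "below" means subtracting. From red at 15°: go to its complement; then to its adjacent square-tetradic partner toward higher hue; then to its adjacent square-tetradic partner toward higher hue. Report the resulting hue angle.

15°

15 + 180 = 195°   (complement)
195 + 90 = 285°   (square ↑)
285 + 90 = 375 → 375 − 360 = 15°   (square ↑)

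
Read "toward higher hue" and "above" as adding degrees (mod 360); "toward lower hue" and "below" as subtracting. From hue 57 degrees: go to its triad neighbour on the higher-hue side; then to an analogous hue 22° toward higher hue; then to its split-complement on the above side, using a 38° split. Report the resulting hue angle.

57°

triadic ↑ +120°: 57 + 120 = 177°
analog 22° ↑ +22°: 177 + 22 = 199°
split-comp 38° ↑ +218°: 199 + 218 = 417 → 417 − 360 = 57°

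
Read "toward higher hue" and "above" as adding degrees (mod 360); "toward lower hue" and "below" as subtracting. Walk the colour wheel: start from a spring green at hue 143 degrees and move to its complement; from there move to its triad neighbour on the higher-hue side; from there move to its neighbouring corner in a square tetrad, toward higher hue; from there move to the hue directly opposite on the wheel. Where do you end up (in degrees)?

+180° (complement): 143 + 180 = 323°
+120° (triadic ↑): 323 + 120 = 443 → 443 − 360 = 83°
+90° (square ↑): 83 + 90 = 173°
+180° (complement): 173 + 180 = 353°

353°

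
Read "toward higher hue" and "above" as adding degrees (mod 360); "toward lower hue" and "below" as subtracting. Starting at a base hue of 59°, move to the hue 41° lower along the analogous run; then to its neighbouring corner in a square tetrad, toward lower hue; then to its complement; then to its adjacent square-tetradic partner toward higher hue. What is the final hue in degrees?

59 − 41 = 18°   (analog 41° ↓)
18 − 90 = -72 → -72 + 360 = 288°   (square ↓)
288 + 180 = 468 → 468 − 360 = 108°   (complement)
108 + 90 = 198°   (square ↑)

198°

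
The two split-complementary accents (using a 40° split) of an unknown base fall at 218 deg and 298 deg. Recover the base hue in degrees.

78°

The accents sit 40° either side of the complement, so the complement is their short-arc midpoint on the wheel.
Short-arc midpoint of 218° and 298°: 258°.
Base is 180° from the complement: 258 − 180 = 78°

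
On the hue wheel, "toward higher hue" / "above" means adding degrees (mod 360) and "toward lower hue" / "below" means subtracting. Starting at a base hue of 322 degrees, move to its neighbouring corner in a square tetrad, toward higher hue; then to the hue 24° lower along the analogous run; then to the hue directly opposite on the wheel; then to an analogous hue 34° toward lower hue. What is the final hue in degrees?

174°

322 + 90 = 412 → 412 − 360 = 52°   (square ↑)
52 − 24 = 28°   (analog 24° ↓)
28 + 180 = 208°   (complement)
208 − 34 = 174°   (analog 34° ↓)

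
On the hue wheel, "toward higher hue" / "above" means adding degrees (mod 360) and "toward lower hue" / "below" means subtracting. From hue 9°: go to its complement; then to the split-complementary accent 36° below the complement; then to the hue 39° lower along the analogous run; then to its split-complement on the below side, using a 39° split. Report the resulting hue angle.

75°

9 + 180 = 189°   (complement)
189 + 144 = 333°   (split-comp 36° ↓)
333 − 39 = 294°   (analog 39° ↓)
294 + 141 = 435 → 435 − 360 = 75°   (split-comp 39° ↓)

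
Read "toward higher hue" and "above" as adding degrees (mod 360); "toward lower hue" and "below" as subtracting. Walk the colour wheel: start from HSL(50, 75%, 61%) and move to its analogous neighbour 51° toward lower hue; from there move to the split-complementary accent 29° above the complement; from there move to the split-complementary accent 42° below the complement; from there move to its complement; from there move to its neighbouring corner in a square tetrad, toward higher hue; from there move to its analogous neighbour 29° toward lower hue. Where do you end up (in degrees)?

analog 51° ↓ −51°: 50 − 51 = -1 → -1 + 360 = 359°
split-comp 29° ↑ +209°: 359 + 209 = 568 → 568 − 360 = 208°
split-comp 42° ↓ +138°: 208 + 138 = 346°
complement +180°: 346 + 180 = 526 → 526 − 360 = 166°
square ↑ +90°: 166 + 90 = 256°
analog 29° ↓ −29°: 256 − 29 = 227°

227°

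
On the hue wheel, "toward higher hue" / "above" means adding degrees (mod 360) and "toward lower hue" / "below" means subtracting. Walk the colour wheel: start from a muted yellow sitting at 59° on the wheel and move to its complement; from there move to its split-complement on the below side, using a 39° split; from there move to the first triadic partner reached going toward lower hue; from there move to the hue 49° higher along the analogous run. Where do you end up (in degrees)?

309°

complement +180°: 59 + 180 = 239°
split-comp 39° ↓ +141°: 239 + 141 = 380 → 380 − 360 = 20°
triadic ↓ −120°: 20 − 120 = -100 → -100 + 360 = 260°
analog 49° ↑ +49°: 260 + 49 = 309°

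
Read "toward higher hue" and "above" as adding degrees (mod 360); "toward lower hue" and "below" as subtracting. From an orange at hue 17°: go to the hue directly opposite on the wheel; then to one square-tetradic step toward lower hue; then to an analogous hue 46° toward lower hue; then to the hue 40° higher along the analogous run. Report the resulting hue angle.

101°

17 + 180 = 197°   (complement)
197 − 90 = 107°   (square ↓)
107 − 46 = 61°   (analog 46° ↓)
61 + 40 = 101°   (analog 40° ↑)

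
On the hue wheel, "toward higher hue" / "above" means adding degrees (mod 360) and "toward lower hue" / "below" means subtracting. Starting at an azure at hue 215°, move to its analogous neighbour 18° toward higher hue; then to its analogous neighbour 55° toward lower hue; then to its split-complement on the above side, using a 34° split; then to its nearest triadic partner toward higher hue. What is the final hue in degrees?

152°

analog 18° ↑ +18°: 215 + 18 = 233°
analog 55° ↓ −55°: 233 − 55 = 178°
split-comp 34° ↑ +214°: 178 + 214 = 392 → 392 − 360 = 32°
triadic ↑ +120°: 32 + 120 = 152°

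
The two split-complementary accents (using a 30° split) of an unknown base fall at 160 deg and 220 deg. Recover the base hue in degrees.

The accents sit 30° either side of the complement, so the complement is their short-arc midpoint on the wheel.
Short-arc midpoint of 160° and 220°: 190°.
Base is 180° from the complement: 190 − 180 = 10°

10°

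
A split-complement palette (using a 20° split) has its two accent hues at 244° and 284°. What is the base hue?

84°

The accents sit 20° either side of the complement, so the complement is their short-arc midpoint on the wheel.
Short-arc midpoint of 244° and 284°: 264°.
Base is 180° from the complement: 264 − 180 = 84°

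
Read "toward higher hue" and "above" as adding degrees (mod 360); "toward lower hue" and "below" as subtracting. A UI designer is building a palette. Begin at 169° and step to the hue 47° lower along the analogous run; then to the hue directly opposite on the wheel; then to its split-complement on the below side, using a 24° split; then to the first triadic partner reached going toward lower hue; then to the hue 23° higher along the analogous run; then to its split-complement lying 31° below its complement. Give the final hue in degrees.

169 − 47 = 122°   (analog 47° ↓)
122 + 180 = 302°   (complement)
302 + 156 = 458 → 458 − 360 = 98°   (split-comp 24° ↓)
98 − 120 = -22 → -22 + 360 = 338°   (triadic ↓)
338 + 23 = 361 → 361 − 360 = 1°   (analog 23° ↑)
1 + 149 = 150°   (split-comp 31° ↓)

150°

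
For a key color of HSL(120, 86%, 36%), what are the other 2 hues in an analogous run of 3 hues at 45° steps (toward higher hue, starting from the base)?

120 + 45 = 165°
120 + 90 = 210°

165° and 210°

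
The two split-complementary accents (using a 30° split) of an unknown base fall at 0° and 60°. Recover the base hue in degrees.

The accents sit 30° either side of the complement, so the complement is their short-arc midpoint on the wheel.
Short-arc midpoint of 0° and 60°: 30°.
Base is 180° from the complement: 30 − 180 = -150 → -150 + 360 = 210°

210°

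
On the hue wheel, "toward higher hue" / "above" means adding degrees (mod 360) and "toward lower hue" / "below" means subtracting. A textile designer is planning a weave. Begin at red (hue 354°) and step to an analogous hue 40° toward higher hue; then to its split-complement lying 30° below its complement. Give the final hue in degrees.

184°

analog 40° ↑ +40°: 354 + 40 = 394 → 394 − 360 = 34°
split-comp 30° ↓ +150°: 34 + 150 = 184°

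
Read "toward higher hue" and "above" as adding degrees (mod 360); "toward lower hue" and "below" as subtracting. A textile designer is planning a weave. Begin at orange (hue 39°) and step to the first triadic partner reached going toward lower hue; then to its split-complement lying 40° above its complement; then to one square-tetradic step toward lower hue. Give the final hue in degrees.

39 − 120 = -81 → -81 + 360 = 279°   (triadic ↓)
279 + 220 = 499 → 499 − 360 = 139°   (split-comp 40° ↑)
139 − 90 = 49°   (square ↓)

49°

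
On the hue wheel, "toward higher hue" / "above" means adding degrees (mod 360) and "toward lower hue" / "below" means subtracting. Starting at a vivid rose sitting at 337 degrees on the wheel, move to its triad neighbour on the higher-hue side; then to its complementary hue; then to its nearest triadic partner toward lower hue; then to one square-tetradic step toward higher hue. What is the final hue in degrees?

247°

triadic ↑ +120°: 337 + 120 = 457 → 457 − 360 = 97°
complement +180°: 97 + 180 = 277°
triadic ↓ −120°: 277 − 120 = 157°
square ↑ +90°: 157 + 90 = 247°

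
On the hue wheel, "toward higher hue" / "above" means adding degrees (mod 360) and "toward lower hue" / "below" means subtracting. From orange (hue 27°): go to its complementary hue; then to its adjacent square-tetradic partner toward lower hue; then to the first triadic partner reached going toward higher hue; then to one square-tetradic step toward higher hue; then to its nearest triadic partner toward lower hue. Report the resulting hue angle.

+180° (complement): 27 + 180 = 207°
−90° (square ↓): 207 − 90 = 117°
+120° (triadic ↑): 117 + 120 = 237°
+90° (square ↑): 237 + 90 = 327°
−120° (triadic ↓): 327 − 120 = 207°

207°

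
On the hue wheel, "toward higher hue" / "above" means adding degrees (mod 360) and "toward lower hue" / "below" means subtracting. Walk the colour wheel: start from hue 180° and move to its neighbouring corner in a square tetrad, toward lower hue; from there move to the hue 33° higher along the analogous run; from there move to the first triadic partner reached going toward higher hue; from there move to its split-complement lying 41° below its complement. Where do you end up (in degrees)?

−90° (square ↓): 180 − 90 = 90°
+33° (analog 33° ↑): 90 + 33 = 123°
+120° (triadic ↑): 123 + 120 = 243°
+139° (split-comp 41° ↓): 243 + 139 = 382 → 382 − 360 = 22°

22°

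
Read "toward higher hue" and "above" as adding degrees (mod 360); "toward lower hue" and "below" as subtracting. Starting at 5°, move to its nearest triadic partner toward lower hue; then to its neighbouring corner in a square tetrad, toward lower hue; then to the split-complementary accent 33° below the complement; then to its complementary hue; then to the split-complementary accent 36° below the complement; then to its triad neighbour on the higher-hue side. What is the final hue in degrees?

26°

−120° (triadic ↓): 5 − 120 = -115 → -115 + 360 = 245°
−90° (square ↓): 245 − 90 = 155°
+147° (split-comp 33° ↓): 155 + 147 = 302°
+180° (complement): 302 + 180 = 482 → 482 − 360 = 122°
+144° (split-comp 36° ↓): 122 + 144 = 266°
+120° (triadic ↑): 266 + 120 = 386 → 386 − 360 = 26°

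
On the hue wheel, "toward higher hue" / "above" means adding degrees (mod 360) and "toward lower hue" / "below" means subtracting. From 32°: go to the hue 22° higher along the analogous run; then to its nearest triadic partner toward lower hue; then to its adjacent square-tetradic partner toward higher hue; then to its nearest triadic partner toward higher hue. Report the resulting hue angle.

+22° (analog 22° ↑): 32 + 22 = 54°
−120° (triadic ↓): 54 − 120 = -66 → -66 + 360 = 294°
+90° (square ↑): 294 + 90 = 384 → 384 − 360 = 24°
+120° (triadic ↑): 24 + 120 = 144°

144°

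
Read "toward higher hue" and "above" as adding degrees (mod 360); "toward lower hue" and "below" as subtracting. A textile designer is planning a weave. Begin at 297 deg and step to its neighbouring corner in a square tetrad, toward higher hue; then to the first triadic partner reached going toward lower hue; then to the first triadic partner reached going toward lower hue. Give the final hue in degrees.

147°

square ↑ +90°: 297 + 90 = 387 → 387 − 360 = 27°
triadic ↓ −120°: 27 − 120 = -93 → -93 + 360 = 267°
triadic ↓ −120°: 267 − 120 = 147°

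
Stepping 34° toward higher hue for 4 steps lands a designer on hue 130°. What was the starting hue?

354°

4 steps of 34° (toward higher hue) give a net shift of +136°.
Start = end − shift: 130 − 136 = -6 → -6 + 360 = 354°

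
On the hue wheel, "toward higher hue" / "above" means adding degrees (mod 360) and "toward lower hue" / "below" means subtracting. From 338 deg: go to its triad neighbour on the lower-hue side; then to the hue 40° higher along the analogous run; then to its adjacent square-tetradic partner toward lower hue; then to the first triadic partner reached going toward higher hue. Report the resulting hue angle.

288°

triadic ↓ −120°: 338 − 120 = 218°
analog 40° ↑ +40°: 218 + 40 = 258°
square ↓ −90°: 258 − 90 = 168°
triadic ↑ +120°: 168 + 120 = 288°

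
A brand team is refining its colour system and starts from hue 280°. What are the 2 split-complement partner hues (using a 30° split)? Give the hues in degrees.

70° and 130°

Complement of 280°: 280 + 180 = 460 → 460 − 360 = 100°
100 − 30 = 70°
100 + 30 = 130°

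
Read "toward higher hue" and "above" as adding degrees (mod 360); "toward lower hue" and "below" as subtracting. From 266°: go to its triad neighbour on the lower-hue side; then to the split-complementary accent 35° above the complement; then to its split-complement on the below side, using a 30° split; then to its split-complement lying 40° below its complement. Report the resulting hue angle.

291°

−120° (triadic ↓): 266 − 120 = 146°
+215° (split-comp 35° ↑): 146 + 215 = 361 → 361 − 360 = 1°
+150° (split-comp 30° ↓): 1 + 150 = 151°
+140° (split-comp 40° ↓): 151 + 140 = 291°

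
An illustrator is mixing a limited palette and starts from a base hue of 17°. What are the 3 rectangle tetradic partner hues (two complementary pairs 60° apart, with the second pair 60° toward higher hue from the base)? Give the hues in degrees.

17 + 60 = 77°
17 + 180 = 197°
17 + 240 = 257°

77°, 197° and 257°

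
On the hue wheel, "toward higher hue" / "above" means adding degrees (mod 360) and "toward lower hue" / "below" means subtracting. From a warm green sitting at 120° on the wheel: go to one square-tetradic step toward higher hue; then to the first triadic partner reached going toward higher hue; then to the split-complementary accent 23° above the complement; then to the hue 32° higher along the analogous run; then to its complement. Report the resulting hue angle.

120 + 90 = 210°   (square ↑)
210 + 120 = 330°   (triadic ↑)
330 + 203 = 533 → 533 − 360 = 173°   (split-comp 23° ↑)
173 + 32 = 205°   (analog 32° ↑)
205 + 180 = 385 → 385 − 360 = 25°   (complement)

25°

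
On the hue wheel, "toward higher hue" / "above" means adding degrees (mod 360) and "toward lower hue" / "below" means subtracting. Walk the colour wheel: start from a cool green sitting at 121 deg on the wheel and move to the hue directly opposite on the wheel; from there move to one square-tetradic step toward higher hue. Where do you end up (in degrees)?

complement +180°: 121 + 180 = 301°
square ↑ +90°: 301 + 90 = 391 → 391 − 360 = 31°

31°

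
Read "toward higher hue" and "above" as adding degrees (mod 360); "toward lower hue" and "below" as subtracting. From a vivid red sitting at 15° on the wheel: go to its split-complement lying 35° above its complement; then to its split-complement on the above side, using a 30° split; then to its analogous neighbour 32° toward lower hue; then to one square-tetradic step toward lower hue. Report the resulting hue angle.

+215° (split-comp 35° ↑): 15 + 215 = 230°
+210° (split-comp 30° ↑): 230 + 210 = 440 → 440 − 360 = 80°
−32° (analog 32° ↓): 80 − 32 = 48°
−90° (square ↓): 48 − 90 = -42 → -42 + 360 = 318°

318°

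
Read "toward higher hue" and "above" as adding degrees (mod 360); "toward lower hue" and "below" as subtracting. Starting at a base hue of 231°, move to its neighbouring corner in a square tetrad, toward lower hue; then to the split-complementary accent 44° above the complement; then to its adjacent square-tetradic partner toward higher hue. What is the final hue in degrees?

95°

231 − 90 = 141°   (square ↓)
141 + 224 = 365 → 365 − 360 = 5°   (split-comp 44° ↑)
5 + 90 = 95°   (square ↑)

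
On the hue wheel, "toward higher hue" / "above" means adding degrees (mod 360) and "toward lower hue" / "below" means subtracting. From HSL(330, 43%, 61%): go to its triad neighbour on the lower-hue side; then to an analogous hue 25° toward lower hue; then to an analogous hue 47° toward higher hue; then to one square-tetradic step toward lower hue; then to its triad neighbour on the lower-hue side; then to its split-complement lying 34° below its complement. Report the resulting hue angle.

168°

330 − 120 = 210°   (triadic ↓)
210 − 25 = 185°   (analog 25° ↓)
185 + 47 = 232°   (analog 47° ↑)
232 − 90 = 142°   (square ↓)
142 − 120 = 22°   (triadic ↓)
22 + 146 = 168°   (split-comp 34° ↓)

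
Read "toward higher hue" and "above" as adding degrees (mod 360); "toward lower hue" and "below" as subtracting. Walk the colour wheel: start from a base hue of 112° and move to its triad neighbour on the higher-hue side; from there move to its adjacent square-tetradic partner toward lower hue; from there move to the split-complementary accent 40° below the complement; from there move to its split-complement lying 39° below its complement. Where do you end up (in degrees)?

63°

triadic ↑ +120°: 112 + 120 = 232°
square ↓ −90°: 232 − 90 = 142°
split-comp 40° ↓ +140°: 142 + 140 = 282°
split-comp 39° ↓ +141°: 282 + 141 = 423 → 423 − 360 = 63°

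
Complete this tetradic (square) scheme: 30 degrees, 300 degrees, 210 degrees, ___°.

120°

A square tetradic scheme places four hues every 90°.
The full set through 30° is {30°, 120°, 210°, 300°}.
Given {30°, 210°, 300°}, the missing hue is 120°.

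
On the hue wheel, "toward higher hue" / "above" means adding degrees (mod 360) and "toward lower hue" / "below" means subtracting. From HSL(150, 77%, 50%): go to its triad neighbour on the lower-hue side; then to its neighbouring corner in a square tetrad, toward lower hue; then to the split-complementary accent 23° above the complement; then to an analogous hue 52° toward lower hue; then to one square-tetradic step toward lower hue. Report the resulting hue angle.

1°

triadic ↓ −120°: 150 − 120 = 30°
square ↓ −90°: 30 − 90 = -60 → -60 + 360 = 300°
split-comp 23° ↑ +203°: 300 + 203 = 503 → 503 − 360 = 143°
analog 52° ↓ −52°: 143 − 52 = 91°
square ↓ −90°: 91 − 90 = 1°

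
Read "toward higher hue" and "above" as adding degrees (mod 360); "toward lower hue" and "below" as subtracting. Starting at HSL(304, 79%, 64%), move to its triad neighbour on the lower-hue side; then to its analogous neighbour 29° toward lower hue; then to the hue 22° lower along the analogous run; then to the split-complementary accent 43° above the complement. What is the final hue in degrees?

356°

304 − 120 = 184°   (triadic ↓)
184 − 29 = 155°   (analog 29° ↓)
155 − 22 = 133°   (analog 22° ↓)
133 + 223 = 356°   (split-comp 43° ↑)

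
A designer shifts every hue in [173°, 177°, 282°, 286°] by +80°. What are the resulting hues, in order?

173 + 80 = 253°
177 + 80 = 257°
282 + 80 = 362 → 362 − 360 = 2°
286 + 80 = 366 → 366 − 360 = 6°

253°, 257°, 2°, 6°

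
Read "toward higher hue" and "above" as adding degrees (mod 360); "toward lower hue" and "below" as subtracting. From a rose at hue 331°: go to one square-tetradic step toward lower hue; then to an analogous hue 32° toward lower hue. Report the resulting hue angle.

331 − 90 = 241°   (square ↓)
241 − 32 = 209°   (analog 32° ↓)

209°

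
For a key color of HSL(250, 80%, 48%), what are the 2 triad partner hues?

A triad places three hues 120° apart.
250 + 120 = 370 → 370 − 360 = 10°
250 + 240 = 490 → 490 − 360 = 130°

10° and 130°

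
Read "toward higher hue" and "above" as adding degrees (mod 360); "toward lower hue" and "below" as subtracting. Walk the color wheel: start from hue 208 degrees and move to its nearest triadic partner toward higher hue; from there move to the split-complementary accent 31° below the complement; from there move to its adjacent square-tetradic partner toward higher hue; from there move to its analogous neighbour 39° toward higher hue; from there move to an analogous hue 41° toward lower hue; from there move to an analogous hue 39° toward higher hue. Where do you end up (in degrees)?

208 + 120 = 328°   (triadic ↑)
328 + 149 = 477 → 477 − 360 = 117°   (split-comp 31° ↓)
117 + 90 = 207°   (square ↑)
207 + 39 = 246°   (analog 39° ↑)
246 − 41 = 205°   (analog 41° ↓)
205 + 39 = 244°   (analog 39° ↑)

244°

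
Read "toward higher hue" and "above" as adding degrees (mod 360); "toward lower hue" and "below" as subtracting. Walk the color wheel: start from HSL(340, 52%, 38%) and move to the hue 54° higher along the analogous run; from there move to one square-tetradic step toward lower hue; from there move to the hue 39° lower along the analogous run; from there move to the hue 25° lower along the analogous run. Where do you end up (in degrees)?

+54° (analog 54° ↑): 340 + 54 = 394 → 394 − 360 = 34°
−90° (square ↓): 34 − 90 = -56 → -56 + 360 = 304°
−39° (analog 39° ↓): 304 − 39 = 265°
−25° (analog 25° ↓): 265 − 25 = 240°

240°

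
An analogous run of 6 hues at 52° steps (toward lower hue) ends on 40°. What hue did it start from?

5 steps of 52° (toward lower hue) give a net shift of −260°.
Start = end − shift: 40 + 260 = 300°

300°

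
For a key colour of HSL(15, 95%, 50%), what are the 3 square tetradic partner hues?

105°, 195°, 285°

A square tetradic scheme places four hues every 90°.
15 + 90 = 105°
15 + 180 = 195°
15 + 270 = 285°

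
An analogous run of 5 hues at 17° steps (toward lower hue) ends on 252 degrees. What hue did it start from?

320°

4 steps of 17° (toward lower hue) give a net shift of −68°.
Start = end − shift: 252 + 68 = 320°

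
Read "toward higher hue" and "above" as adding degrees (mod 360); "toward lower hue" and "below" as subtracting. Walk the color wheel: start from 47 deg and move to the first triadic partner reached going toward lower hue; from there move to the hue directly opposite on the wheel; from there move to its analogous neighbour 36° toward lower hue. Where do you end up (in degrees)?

47 − 120 = -73 → -73 + 360 = 287°   (triadic ↓)
287 + 180 = 467 → 467 − 360 = 107°   (complement)
107 − 36 = 71°   (analog 36° ↓)

71°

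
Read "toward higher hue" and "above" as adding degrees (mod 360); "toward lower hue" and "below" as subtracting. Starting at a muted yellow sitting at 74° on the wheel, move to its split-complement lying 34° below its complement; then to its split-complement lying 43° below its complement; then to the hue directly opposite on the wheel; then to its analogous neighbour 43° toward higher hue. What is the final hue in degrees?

220°

+146° (split-comp 34° ↓): 74 + 146 = 220°
+137° (split-comp 43° ↓): 220 + 137 = 357°
+180° (complement): 357 + 180 = 537 → 537 − 360 = 177°
+43° (analog 43° ↑): 177 + 43 = 220°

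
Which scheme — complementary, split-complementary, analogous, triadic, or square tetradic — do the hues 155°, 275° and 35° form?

Sort the hues: 35°, 155°, 275°.
Successive gaps around the wheel: 120°, 120°, 120°.
Three hues equally spaced 120° apart form a triad.

triadic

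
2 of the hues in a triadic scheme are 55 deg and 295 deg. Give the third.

A triad places three hues 120° apart.
The full set through 55° is {55°, 175°, 295°}.
Given {55°, 295°}, the missing hue is 175°.

175°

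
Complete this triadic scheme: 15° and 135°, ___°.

A triad places three hues 120° apart.
The full set through 15° is {15°, 135°, 255°}.
Given {15°, 135°}, the missing hue is 255°.

255°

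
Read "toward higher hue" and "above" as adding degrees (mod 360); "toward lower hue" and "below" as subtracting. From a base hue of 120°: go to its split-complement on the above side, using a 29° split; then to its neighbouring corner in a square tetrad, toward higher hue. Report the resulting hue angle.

+209° (split-comp 29° ↑): 120 + 209 = 329°
+90° (square ↑): 329 + 90 = 419 → 419 − 360 = 59°

59°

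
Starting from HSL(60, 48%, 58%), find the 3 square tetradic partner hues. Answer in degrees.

60 + 90 = 150°
60 + 180 = 240°
60 + 270 = 330°

150°, 240° and 330°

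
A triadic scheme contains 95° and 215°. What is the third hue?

A triad spaces three hues 120° apart.
The full set is {95°, 215°, 335°}.

335°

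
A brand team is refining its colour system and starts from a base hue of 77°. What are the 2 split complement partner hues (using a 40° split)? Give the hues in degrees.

217° and 297°

Split-complementary hues sit 40° either side of the complement.
Complement of 77°: 77 + 180 = 257°
257 − 40 = 217°
257 + 40 = 297°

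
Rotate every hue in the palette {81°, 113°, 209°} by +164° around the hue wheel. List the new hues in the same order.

245°, 277°, 13°

81 + 164 = 245°
113 + 164 = 277°
209 + 164 = 373 → 373 − 360 = 13°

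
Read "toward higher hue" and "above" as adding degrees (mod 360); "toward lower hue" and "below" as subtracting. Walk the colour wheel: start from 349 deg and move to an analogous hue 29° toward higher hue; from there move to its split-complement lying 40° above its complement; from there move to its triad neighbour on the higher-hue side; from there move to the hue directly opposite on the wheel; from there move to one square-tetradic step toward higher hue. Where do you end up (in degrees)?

+29° (analog 29° ↑): 349 + 29 = 378 → 378 − 360 = 18°
+220° (split-comp 40° ↑): 18 + 220 = 238°
+120° (triadic ↑): 238 + 120 = 358°
+180° (complement): 358 + 180 = 538 → 538 − 360 = 178°
+90° (square ↑): 178 + 90 = 268°

268°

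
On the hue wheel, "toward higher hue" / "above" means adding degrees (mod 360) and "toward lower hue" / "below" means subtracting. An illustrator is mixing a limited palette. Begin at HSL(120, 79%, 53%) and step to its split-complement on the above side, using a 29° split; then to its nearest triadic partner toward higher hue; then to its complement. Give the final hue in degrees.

split-comp 29° ↑ +209°: 120 + 209 = 329°
triadic ↑ +120°: 329 + 120 = 449 → 449 − 360 = 89°
complement +180°: 89 + 180 = 269°

269°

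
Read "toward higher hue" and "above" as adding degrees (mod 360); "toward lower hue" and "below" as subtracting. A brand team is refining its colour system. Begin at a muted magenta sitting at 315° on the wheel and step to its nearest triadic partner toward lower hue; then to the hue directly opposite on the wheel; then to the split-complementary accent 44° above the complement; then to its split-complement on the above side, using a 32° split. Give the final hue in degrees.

triadic ↓ −120°: 315 − 120 = 195°
complement +180°: 195 + 180 = 375 → 375 − 360 = 15°
split-comp 44° ↑ +224°: 15 + 224 = 239°
split-comp 32° ↑ +212°: 239 + 212 = 451 → 451 − 360 = 91°

91°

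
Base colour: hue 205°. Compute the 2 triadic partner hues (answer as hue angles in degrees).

325° and 85°

A triad places three hues 120° apart.
205 + 120 = 325°
205 + 240 = 445 → 445 − 360 = 85°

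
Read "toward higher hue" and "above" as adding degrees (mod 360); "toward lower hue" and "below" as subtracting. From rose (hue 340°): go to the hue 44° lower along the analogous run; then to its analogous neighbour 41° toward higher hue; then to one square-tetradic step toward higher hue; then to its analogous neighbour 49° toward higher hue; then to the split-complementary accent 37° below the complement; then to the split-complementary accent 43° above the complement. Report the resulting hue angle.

analog 44° ↓ −44°: 340 − 44 = 296°
analog 41° ↑ +41°: 296 + 41 = 337°
square ↑ +90°: 337 + 90 = 427 → 427 − 360 = 67°
analog 49° ↑ +49°: 67 + 49 = 116°
split-comp 37° ↓ +143°: 116 + 143 = 259°
split-comp 43° ↑ +223°: 259 + 223 = 482 → 482 − 360 = 122°

122°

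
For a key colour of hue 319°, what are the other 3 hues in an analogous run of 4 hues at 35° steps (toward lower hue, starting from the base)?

Analogous hues sit every 35° along the wheel.
319 − 35 = 284°
319 − 70 = 249°
319 − 105 = 214°

284°, 249° and 214°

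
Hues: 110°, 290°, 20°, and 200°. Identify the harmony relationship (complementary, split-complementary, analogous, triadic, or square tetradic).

square tetradic

Sort the hues: 20°, 110°, 200°, 290°.
Successive gaps around the wheel: 90°, 90°, 90°, 90°.
Four hues every 90° form a square tetradic scheme.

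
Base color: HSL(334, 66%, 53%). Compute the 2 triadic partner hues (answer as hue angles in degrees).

94° and 214°

A triad places three hues 120° apart.
334 + 120 = 454 → 454 − 360 = 94°
334 + 240 = 574 → 574 − 360 = 214°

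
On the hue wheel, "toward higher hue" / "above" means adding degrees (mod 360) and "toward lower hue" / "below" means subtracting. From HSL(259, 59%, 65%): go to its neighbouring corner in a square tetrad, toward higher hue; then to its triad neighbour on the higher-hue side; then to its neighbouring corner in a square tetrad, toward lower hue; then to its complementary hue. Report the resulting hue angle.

199°

259 + 90 = 349°   (square ↑)
349 + 120 = 469 → 469 − 360 = 109°   (triadic ↑)
109 − 90 = 19°   (square ↓)
19 + 180 = 199°   (complement)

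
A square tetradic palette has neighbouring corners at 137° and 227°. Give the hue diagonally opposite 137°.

317°

A square tetradic scheme places four hues 90° apart; opposite corners are 180° apart.
137 + 180 = 317°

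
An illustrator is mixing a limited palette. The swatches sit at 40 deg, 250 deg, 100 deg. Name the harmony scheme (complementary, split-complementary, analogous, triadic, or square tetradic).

Sort the hues: 40°, 100°, 250°.
Successive gaps around the wheel: 60°, 150°, 150°.
Two 150° gaps and one 60° gap — a base hue opposite a pair of accents 30° either side of its complement — is the split-complementary pattern.

split-complementary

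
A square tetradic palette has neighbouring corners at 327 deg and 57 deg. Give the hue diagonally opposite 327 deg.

A square tetradic scheme places four hues 90° apart; opposite corners are 180° apart.
327 + 180 = 507 → 507 − 360 = 147°

147°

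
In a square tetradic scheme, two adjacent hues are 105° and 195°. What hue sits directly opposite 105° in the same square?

A square tetradic scheme places four hues 90° apart; opposite corners are 180° apart.
105 + 180 = 285°

285°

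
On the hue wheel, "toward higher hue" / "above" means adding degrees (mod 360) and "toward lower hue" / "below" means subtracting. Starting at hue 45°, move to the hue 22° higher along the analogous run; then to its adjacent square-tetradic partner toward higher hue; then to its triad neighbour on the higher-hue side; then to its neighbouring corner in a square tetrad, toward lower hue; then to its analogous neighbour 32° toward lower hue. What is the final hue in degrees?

155°

analog 22° ↑ +22°: 45 + 22 = 67°
square ↑ +90°: 67 + 90 = 157°
triadic ↑ +120°: 157 + 120 = 277°
square ↓ −90°: 277 − 90 = 187°
analog 32° ↓ −32°: 187 − 32 = 155°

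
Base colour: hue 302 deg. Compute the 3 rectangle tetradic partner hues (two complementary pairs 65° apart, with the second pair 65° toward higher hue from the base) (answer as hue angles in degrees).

A rectangular tetradic uses two complementary pairs 65° apart: offsets 0°, 65°, 180°, 245°.
302 + 65 = 367 → 367 − 360 = 7°
302 + 180 = 482 → 482 − 360 = 122°
302 + 245 = 547 → 547 − 360 = 187°

7°, 122°, 187°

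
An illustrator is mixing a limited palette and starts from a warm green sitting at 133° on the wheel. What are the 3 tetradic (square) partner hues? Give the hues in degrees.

223°, 313° and 43°

A square tetradic scheme places four hues every 90°.
133 + 90 = 223°
133 + 180 = 313°
133 + 270 = 403 → 403 − 360 = 43°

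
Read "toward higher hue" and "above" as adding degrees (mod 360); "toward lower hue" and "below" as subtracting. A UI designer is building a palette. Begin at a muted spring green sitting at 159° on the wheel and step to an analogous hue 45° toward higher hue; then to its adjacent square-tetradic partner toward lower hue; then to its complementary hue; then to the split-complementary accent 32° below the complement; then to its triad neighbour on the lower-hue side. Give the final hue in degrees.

322°

159 + 45 = 204°   (analog 45° ↑)
204 − 90 = 114°   (square ↓)
114 + 180 = 294°   (complement)
294 + 148 = 442 → 442 − 360 = 82°   (split-comp 32° ↓)
82 − 120 = -38 → -38 + 360 = 322°   (triadic ↓)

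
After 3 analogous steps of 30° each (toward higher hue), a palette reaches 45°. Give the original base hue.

3 steps of 30° (toward higher hue) give a net shift of +90°.
Start = end − shift: 45 − 90 = -45 → -45 + 360 = 315°

315°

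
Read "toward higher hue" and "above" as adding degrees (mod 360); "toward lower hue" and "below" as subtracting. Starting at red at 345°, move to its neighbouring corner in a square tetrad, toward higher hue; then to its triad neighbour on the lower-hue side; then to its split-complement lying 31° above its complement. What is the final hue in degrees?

345 + 90 = 435 → 435 − 360 = 75°   (square ↑)
75 − 120 = -45 → -45 + 360 = 315°   (triadic ↓)
315 + 211 = 526 → 526 − 360 = 166°   (split-comp 31° ↑)

166°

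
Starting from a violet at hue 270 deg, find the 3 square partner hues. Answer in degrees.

0°, 90° and 180°

A square tetradic scheme places four hues every 90°.
270 + 90 = 360 → 360 − 360 = 0°
270 + 180 = 450 → 450 − 360 = 90°
270 + 270 = 540 → 540 − 360 = 180°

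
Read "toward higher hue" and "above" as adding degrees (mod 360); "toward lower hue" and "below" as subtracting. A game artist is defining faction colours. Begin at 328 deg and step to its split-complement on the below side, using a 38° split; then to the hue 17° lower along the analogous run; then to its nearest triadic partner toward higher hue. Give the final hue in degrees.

213°

+142° (split-comp 38° ↓): 328 + 142 = 470 → 470 − 360 = 110°
−17° (analog 17° ↓): 110 − 17 = 93°
+120° (triadic ↑): 93 + 120 = 213°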